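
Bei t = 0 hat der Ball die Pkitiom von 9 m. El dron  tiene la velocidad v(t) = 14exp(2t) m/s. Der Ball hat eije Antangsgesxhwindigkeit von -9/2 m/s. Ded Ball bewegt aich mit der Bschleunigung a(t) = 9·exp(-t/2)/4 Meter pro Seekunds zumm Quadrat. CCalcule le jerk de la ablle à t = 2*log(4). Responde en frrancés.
Pour résoudre ceci, nous devons prendre 1 dérivée de notre équation de l'accélération a(t) = 9·exp(-t/2)/4. La dérivée de l'accélération donne le jerk: j(t) = -9·exp(-t/2)/8. De l'équation du jerk j(t) = -9·exp(-t/2)/8, nous substituons t = 2*log(4) pour obtenir j = -9/32.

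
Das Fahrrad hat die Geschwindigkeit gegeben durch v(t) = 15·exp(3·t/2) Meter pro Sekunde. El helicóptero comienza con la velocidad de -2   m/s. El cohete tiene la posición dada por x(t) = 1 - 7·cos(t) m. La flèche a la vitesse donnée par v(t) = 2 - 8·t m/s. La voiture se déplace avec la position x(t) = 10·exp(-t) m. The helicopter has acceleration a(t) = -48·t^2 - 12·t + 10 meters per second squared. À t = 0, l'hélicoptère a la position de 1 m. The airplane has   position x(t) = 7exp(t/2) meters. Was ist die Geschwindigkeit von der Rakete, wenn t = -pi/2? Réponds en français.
Nous devons dériver notre équation de la position x(t) = 1 - 7·cos(t) 1 fois. En dérivant la position, nous obtenons la vitesse: v(t) = 7·sin(t). De l'équation de la vitesse v(t) = 7·sin(t), nous substituons t = -pi/2 pour obtenir v = -7.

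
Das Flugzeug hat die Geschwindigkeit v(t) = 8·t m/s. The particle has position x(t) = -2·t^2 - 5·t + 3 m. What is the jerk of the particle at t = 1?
Starting from position x(t) = -2·t^2 - 5·t + 3, we take 3 derivatives. Differentiating position, we get velocity: v(t) = -4·t - 5. The derivative of velocity gives acceleration: a(t) = -4. Differentiating acceleration, we get jerk: j(t) = 0. From the given jerk equation j(t) = 0, we substitute t = 1 to get j = 0.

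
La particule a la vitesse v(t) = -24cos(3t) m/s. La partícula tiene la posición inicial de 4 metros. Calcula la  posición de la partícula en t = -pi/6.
Necesitamos integrar nuestra ecuación de la velocidad v(t) = -24·cos(3·t) 1 vez. La integral de la velocidad es la posición. Usando x(0) = 4, obtenemos x(t) = 4 - 8·sin(3·t). Tenemos la posición x(t) = 4 - 8·sin(3·t). Sustituyendo t = -pi/6: x(-pi/6) = 12.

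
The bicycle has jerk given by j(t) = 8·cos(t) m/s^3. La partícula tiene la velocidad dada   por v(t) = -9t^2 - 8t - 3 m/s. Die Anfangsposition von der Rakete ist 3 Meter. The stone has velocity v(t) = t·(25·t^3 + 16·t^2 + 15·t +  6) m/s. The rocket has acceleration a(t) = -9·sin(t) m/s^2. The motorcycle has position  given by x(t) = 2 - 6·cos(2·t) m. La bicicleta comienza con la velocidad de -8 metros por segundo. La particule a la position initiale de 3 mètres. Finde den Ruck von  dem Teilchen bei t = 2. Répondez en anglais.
To solve this, we need to take 2 derivatives of our velocity equation v(t) = -9·t^2 - 8·t - 3. Taking d/dt of v(t), we find a(t) = -18·t - 8. Differentiating acceleration, we get jerk: j(t) = -18. We have jerk j(t) = -18. Substituting t = 2: j(2) = -18.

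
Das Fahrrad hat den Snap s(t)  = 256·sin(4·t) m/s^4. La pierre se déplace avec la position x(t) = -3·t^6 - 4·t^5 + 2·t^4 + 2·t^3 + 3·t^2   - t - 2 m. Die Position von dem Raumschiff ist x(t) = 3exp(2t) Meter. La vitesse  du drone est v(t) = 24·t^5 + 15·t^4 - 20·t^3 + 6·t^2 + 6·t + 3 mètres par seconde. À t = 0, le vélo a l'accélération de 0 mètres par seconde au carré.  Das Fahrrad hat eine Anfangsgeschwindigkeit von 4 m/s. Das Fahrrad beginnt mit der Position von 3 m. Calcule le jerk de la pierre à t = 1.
Nous devons dériver notre équation de la position x(t) = -3·t^6 - 4·t^5 + 2·t^4 + 2·t^3 + 3·t^2 - t - 2 3 fois. En prenant d/dt de x(t), nous trouvons v(t) = -18·t^5 - 20·t^4 + 8·t^3 + 6·t^2 + 6·t - 1. En dérivant la vitesse, nous obtenons l'accélération: a(t) = -90·t^4 - 80·t^3 + 24·t^2 + 12·t + 6. La dérivée de l'accélération donne le jerk: j(t) = -360·t^3 - 240·t^2 + 48·t + 12. En utilisant j(t) = -360·t^3 - 240·t^2 + 48·t + 12 et en substituant t = 1, nous trouvons j = -540.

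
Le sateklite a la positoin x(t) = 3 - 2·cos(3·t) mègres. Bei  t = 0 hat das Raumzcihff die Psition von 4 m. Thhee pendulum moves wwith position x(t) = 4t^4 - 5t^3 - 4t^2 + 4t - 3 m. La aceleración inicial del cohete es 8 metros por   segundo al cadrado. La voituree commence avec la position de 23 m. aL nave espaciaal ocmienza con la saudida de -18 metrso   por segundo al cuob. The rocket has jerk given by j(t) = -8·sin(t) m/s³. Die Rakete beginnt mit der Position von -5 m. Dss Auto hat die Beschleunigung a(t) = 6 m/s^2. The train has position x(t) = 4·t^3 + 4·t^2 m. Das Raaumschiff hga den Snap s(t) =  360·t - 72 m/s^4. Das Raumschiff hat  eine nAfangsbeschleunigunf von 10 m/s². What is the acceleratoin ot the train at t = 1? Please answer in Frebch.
Pour résoudre ceci, nous devons prendre 2 dérivées de notre équation de la position x(t) = 4·t^3 + 4·t^2. La dérivée de la position donne la vitesse: v(t) = 12·t^2 + 8·t. La dérivée de la vitesse donne l'accélération: a(t) = 24·t + 8. De l'équation de l'accélération a(t) = 24·t + 8, nous substituons t = 1 pour obtenir a = 32.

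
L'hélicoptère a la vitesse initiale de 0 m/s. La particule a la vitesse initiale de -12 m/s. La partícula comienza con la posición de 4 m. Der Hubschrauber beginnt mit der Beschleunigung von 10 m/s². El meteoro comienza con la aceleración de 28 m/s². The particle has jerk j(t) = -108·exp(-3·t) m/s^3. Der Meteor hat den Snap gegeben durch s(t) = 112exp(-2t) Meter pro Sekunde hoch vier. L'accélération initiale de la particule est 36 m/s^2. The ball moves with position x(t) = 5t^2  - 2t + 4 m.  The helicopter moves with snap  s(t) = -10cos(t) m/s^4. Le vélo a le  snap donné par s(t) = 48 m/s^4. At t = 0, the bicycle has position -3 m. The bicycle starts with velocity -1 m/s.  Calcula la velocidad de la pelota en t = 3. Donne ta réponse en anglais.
Starting from position x(t) = 5·t^2 - 2·t + 4, we take 1 derivative. The derivative of position gives velocity: v(t) = 10·t - 2. We have velocity v(t) = 10·t - 2. Substituting t = 3: v(3) = 28.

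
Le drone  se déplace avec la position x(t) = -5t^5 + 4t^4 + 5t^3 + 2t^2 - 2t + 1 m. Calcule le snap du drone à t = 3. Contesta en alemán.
Um dies zu lösen, müssen wir 4 Ableitungen unserer Gleichung für die Position x(t) = -5·t^5 + 4·t^4 + 5·t^3 + 2·t^2 - 2·t + 1 nehmen. Mit d/dt von x(t) finden wir v(t) = -25·t^4 + 16·t^3 + 15·t^2 + 4·t - 2. Die Ableitung von der Geschwindigkeit ergibt die Beschleunigung: a(t) = -100·t^3 + 48·t^2 + 30·t + 4. Mit d/dt von a(t) finden wir j(t) = -300·t^2 + 96·t + 30. Die Ableitung von dem Ruck ergibt den Snap: s(t) = 96 - 600·t. Mit s(t) = 96 - 600·t und Einsetzen von t = 3, finden wir s = -1704.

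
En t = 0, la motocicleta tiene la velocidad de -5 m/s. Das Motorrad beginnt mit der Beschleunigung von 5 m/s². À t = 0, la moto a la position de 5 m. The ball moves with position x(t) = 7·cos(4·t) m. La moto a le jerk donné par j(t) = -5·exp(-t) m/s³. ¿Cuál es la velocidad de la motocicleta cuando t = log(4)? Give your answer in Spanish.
Necesitamos integrar nuestra ecuación de la sacudida j(t) = -5·exp(-t) 2 veces. Integrando la sacudida y usando la condición inicial a(0) = 5, obtenemos a(t) = 5·exp(-t). La antiderivada de la aceleración, con v(0) = -5, da la velocidad: v(t) = -5·exp(-t). De la ecuación de la velocidad v(t) = -5·exp(-t), sustituimos t = log(4) para obtener v = -5/4.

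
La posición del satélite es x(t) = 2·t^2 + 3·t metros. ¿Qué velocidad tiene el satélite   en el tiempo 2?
Para resolver esto, necesitamos tomar 1 derivada de nuestra ecuación de la posición x(t) = 2·t^2 + 3·t. Tomando d/dt de x(t), encontramos v(t) = 4·t + 3. Usando v(t) = 4·t + 3 y sustituyendo t = 2, encontramos v = 11.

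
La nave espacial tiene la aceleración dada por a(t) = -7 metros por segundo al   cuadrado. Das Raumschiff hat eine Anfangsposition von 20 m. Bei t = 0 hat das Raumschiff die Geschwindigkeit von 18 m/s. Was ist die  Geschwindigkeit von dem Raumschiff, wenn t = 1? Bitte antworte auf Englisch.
To solve this, we need to take 1 integral of our acceleration equation a(t) = -7. The integral of acceleration, with v(0) = 18, gives velocity: v(t) = 18 - 7·t. We have velocity v(t) = 18 - 7·t. Substituting t = 1: v(1) = 11.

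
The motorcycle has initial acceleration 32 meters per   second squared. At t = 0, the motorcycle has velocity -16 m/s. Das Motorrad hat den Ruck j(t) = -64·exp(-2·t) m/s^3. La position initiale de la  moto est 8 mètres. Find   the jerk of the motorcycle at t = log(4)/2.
We have jerk j(t) = -64·exp(-2·t). Substituting t = log(4)/2: j(log(4)/2) = -16.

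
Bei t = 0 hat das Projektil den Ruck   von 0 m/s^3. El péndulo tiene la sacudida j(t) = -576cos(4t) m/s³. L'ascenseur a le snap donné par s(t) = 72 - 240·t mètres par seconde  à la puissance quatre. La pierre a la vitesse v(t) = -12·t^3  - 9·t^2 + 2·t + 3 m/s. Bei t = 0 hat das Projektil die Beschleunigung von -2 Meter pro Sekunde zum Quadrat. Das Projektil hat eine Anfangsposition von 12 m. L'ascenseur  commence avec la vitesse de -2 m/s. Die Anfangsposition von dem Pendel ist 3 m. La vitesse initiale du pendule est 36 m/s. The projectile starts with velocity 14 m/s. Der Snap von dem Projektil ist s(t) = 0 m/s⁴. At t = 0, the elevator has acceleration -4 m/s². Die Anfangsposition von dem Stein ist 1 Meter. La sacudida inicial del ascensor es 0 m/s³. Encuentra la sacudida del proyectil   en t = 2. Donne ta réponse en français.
Nous devons trouver la primitive de notre équation du snap s(t) = 0 1 fois. La primitive du snap est le jerk. En utilisant j(0) = 0, nous obtenons j(t) = 0. Nous avons le jerk j(t) = 0. En substituant t = 2: j(2) = 0.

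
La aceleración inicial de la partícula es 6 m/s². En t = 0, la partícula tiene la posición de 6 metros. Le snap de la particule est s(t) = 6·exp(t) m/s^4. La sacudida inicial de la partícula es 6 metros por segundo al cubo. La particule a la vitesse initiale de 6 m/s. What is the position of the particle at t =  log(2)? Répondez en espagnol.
Partiendo del snap s(t) = 6·exp(t), tomamos 4 antiderivadas. La antiderivada del snap es la sacudida. Usando j(0) = 6, obtenemos j(t) = 6·exp(t). Integrando la sacudida y usando la condición inicial a(0) = 6, obtenemos a(t) = 6·exp(t). Tomando ∫a(t)dt y aplicando v(0) = 6, encontramos v(t) = 6·exp(t). Tomando ∫v(t)dt y aplicando x(0) = 6, encontramos x(t) = 6·exp(t). Usando x(t) = 6·exp(t) y sustituyendo t = log(2), encontramos x = 12.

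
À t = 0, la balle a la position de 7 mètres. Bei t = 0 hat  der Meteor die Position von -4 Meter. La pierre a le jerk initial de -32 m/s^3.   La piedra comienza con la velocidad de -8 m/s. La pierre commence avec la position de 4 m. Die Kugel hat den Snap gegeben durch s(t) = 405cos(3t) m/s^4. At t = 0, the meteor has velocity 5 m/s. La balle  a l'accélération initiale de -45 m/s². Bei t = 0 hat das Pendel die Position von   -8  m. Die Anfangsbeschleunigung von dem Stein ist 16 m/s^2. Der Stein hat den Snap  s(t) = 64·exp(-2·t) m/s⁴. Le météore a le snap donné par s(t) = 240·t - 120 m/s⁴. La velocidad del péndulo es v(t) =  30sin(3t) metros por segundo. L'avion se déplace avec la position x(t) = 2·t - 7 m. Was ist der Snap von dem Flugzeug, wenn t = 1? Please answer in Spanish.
Para resolver esto, necesitamos tomar 4 derivadas de nuestra ecuación de la posición x(t) = 2·t - 7. Tomando d/dt de x(t), encontramos v(t) = 2. Derivando la velocidad, obtenemos la aceleración: a(t) = 0. Tomando d/dt de a(t), encontramos j(t) = 0. Tomando d/dt de j(t), encontramos s(t) = 0. Tenemos el snap s(t) = 0. Sustituyendo t = 1: s(1) = 0.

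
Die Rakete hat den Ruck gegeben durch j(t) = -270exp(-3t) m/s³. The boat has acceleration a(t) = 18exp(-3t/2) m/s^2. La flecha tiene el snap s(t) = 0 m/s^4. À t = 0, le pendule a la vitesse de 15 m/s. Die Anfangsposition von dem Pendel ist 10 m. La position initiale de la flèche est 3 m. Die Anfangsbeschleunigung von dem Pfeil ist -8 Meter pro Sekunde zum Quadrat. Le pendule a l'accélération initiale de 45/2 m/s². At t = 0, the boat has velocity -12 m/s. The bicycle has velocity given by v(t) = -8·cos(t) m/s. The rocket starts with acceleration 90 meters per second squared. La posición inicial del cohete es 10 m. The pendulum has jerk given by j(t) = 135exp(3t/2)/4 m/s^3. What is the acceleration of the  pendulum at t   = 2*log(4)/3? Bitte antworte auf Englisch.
To solve this, we need to take 1 antiderivative of our jerk equation j(t) = 135·exp(3·t/2)/4. The integral of jerk is acceleration. Using a(0) = 45/2, we get a(t) = 45·exp(3·t/2)/2. Using a(t) = 45·exp(3·t/2)/2 and substituting t = 2*log(4)/3, we find a = 90.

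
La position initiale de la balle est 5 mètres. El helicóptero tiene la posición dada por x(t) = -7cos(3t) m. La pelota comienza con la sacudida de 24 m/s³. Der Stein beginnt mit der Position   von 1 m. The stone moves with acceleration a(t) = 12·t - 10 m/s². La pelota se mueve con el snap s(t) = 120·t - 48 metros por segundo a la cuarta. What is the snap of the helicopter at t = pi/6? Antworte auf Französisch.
En partant de la position x(t) = -7·cos(3·t), nous prenons 4 dérivées. La dérivée de la position donne la vitesse: v(t) = 21·sin(3·t). En dérivant la vitesse, nous obtenons l'accélération: a(t) = 63·cos(3·t). La dérivée de l'accélération donne le jerk: j(t) = -189·sin(3·t). La dérivée du jerk donne le snap: s(t) = -567·cos(3·t). De l'équation du snap s(t) = -567·cos(3·t), nous substituons t = pi/6 pour obtenir s = 0.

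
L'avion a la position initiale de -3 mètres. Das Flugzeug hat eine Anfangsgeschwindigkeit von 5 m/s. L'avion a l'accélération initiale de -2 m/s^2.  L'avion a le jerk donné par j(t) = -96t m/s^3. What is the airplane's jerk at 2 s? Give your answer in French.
Nous avons le jerk j(t) = -96·t. En substituant t = 2: j(2) = -192.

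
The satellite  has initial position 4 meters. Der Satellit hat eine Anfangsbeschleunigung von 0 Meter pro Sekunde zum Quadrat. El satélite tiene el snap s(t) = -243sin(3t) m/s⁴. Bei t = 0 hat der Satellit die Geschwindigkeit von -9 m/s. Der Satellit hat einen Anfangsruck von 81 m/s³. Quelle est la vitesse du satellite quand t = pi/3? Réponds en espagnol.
Para resolver esto, necesitamos tomar 3 integrales de nuestra ecuación del snap s(t) = -243·sin(3·t). Tomando ∫s(t)dt y aplicando j(0) = 81, encontramos j(t) = 81·cos(3·t). Integrando la sacudida y usando la condición inicial a(0) = 0, obtenemos a(t) = 27·sin(3·t). La antiderivada de la aceleración es la velocidad. Usando v(0) = -9, obtenemos v(t) = -9·cos(3·t). Usando v(t) = -9·cos(3·t) y sustituyendo t = pi/3, encontramos v = 9.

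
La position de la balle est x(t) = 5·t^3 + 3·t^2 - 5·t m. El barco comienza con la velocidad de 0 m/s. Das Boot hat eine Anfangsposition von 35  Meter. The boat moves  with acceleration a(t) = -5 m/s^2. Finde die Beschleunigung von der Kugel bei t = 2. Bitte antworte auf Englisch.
Starting from position x(t) = 5·t^3 + 3·t^2 - 5·t, we take 2 derivatives. The derivative of position gives velocity: v(t) = 15·t^2 + 6·t - 5. Differentiating velocity, we get acceleration: a(t) = 30·t + 6. From the given acceleration equation a(t) = 30·t + 6, we substitute t = 2 to get a = 66.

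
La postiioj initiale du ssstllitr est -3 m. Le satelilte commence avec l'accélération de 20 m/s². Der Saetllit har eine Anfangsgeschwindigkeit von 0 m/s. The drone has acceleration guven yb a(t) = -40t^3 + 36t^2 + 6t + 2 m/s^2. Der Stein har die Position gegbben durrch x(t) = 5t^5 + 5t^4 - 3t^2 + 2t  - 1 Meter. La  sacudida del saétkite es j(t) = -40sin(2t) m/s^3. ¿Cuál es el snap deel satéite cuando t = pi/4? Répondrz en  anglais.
We must differentiate our jerk equation j(t) = -40·sin(2·t) 1 time. Differentiating jerk, we get snap: s(t) = -80·cos(2·t). Using s(t) = -80·cos(2·t) and substituting t = pi/4, we find s = 0.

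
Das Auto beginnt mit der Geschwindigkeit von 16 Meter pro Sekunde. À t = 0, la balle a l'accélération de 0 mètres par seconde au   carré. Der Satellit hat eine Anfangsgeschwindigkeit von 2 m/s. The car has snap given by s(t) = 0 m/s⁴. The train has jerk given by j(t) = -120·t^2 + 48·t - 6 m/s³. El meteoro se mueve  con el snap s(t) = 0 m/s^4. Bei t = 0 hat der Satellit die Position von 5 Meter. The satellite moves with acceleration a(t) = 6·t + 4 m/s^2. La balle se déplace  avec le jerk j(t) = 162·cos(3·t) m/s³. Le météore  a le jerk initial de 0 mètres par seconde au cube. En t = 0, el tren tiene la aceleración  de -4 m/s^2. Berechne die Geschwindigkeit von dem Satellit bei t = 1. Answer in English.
To solve this, we need to take 1 antiderivative of our acceleration equation a(t) = 6·t + 4. The integral of acceleration is velocity. Using v(0) = 2, we get v(t) = 3·t^2 + 4·t + 2. Using v(t) = 3·t^2 + 4·t + 2 and substituting t = 1, we find v = 9.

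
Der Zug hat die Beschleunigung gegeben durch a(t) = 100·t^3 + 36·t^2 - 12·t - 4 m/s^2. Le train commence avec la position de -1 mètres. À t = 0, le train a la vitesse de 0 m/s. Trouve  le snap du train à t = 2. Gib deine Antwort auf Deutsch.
Ausgehend von der Beschleunigung a(t) = 100·t^3 + 36·t^2 - 12·t - 4, nehmen wir 2 Ableitungen. Die Ableitung von der Beschleunigung ergibt den Ruck: j(t) = 300·t^2 + 72·t - 12. Die Ableitung von dem Ruck ergibt den Snap: s(t) = 600·t + 72. Aus der Gleichung für den Snap s(t) = 600·t + 72, setzen wir t = 2 ein und erhalten s = 1272.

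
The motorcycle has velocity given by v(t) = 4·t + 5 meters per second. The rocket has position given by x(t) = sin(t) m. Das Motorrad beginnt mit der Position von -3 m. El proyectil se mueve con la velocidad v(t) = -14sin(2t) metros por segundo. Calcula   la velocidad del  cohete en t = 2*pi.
Debemos derivar nuestra ecuación de la posición x(t) = sin(t) 1 vez. La derivada de la posición da la velocidad: v(t) = cos(t). Tenemos la velocidad v(t) = cos(t). Sustituyendo t = 2*pi: v(2*pi) = 1.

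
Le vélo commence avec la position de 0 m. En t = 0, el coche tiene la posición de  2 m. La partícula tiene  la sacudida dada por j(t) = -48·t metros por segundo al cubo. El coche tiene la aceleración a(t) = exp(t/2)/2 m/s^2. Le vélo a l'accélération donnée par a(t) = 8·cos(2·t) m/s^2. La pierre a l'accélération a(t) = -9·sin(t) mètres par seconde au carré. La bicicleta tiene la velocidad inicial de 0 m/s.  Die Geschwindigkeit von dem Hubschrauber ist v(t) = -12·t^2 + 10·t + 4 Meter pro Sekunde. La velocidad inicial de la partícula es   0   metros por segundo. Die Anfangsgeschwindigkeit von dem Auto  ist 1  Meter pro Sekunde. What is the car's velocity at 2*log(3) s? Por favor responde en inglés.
We must find the integral of our acceleration equation a(t) = exp(t/2)/2 1 time. Taking ∫a(t)dt and applying v(0) = 1, we find v(t) = exp(t/2). We have velocity v(t) = exp(t/2). Substituting t = 2*log(3): v(2*log(3)) = 3.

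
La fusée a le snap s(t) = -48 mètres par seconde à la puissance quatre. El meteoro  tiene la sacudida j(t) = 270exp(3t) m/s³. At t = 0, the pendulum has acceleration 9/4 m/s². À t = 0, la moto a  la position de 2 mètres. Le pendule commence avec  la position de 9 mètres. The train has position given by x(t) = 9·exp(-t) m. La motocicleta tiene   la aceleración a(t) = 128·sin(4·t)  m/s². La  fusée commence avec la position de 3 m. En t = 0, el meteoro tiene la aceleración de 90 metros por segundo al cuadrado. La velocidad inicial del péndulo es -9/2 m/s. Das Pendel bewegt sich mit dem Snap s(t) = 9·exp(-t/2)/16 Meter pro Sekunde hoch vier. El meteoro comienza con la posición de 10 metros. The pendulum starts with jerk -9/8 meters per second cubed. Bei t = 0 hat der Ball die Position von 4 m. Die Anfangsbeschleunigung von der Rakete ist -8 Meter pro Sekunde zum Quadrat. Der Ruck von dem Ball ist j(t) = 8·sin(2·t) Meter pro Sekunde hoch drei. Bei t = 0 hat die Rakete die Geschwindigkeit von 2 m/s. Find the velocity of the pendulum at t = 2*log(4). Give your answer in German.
Wir müssen unsere Gleichung für den Snap s(t) = 9·exp(-t/2)/16 3-mal integrieren. Mit ∫s(t)dt und Anwendung von j(0) = -9/8, finden wir j(t) = -9·exp(-t/2)/8. Die Stammfunktion von dem Ruck, mit a(0) = 9/4, ergibt die Beschleunigung: a(t) = 9·exp(-t/2)/4. Die Stammfunktion von der Beschleunigung ist die Geschwindigkeit. Mit v(0) = -9/2 erhalten wir v(t) = -9·exp(-t/2)/2. Wir haben die Geschwindigkeit v(t) = -9·exp(-t/2)/2. Durch Einsetzen von t = 2*log(4): v(2*log(4)) = -9/8.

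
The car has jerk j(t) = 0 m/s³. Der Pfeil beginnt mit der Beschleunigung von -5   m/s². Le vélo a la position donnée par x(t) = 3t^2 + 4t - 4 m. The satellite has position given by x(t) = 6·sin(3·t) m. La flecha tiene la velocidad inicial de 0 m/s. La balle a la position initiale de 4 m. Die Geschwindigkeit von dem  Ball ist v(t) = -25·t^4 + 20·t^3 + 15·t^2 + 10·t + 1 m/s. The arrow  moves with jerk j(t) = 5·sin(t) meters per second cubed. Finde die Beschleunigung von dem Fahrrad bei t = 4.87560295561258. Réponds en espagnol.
Partiendo de la posición x(t) = 3·t^2 + 4·t - 4, tomamos 2 derivadas. Derivando la posición, obtenemos la velocidad: v(t) = 6·t + 4. Tomando d/dt de v(t), encontramos a(t) = 6. Usando a(t) = 6 y sustituyendo t = 4.87560295561258, encontramos a = 6.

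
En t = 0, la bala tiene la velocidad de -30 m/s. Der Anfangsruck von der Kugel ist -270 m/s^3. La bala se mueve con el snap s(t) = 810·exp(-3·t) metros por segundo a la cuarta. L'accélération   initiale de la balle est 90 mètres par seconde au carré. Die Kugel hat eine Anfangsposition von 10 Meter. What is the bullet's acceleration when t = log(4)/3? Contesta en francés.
Pour résoudre ceci, nous devons prendre 2 intégrales de notre équation du snap s(t) = 810·exp(-3·t). En prenant ∫s(t)dt et en appliquant j(0) = -270, nous trouvons j(t) = -270·exp(-3·t). En intégrant le jerk et en utilisant la condition initiale a(0) = 90, nous obtenons a(t) = 90·exp(-3·t). Nous avons l'accélération a(t) = 90·exp(-3·t). En substituant t = log(4)/3: a(log(4)/3) = 45/2.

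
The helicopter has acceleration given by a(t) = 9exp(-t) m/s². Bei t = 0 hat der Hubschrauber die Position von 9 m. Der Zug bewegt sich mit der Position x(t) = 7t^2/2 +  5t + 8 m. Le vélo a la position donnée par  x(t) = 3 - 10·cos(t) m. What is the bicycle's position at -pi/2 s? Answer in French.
Nous avons la position x(t) = 3 - 10·cos(t). En substituant t = -pi/2: x(-pi/2) = 3.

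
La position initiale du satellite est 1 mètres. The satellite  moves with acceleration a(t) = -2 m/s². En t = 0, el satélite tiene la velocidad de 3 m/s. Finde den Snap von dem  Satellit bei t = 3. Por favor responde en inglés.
To solve this, we need to take 2 derivatives of our acceleration equation a(t) = -2. Differentiating acceleration, we get jerk: j(t) = 0. Taking d/dt of j(t), we find s(t) = 0. From the given snap equation s(t) = 0, we substitute t = 3 to get s = 0.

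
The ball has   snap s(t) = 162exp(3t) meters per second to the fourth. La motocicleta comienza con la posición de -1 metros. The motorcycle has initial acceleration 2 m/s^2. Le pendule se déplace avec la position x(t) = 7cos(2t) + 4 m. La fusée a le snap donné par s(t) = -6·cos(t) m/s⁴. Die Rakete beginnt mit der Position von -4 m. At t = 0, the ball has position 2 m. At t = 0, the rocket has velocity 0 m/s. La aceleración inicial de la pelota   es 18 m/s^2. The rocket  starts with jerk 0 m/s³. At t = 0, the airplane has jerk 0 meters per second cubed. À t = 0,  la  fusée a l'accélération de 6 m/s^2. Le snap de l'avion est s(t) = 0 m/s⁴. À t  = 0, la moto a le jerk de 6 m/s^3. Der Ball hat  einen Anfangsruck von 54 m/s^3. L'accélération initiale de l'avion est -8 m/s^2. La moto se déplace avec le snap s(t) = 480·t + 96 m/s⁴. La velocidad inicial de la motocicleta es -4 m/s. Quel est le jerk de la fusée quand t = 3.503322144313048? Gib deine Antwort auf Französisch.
Nous devons trouver l'intégrale de notre équation du snap s(t) = -6·cos(t) 1 fois. L'intégrale du snap, avec j(0) = 0, donne le jerk: j(t) = -6·sin(t). De l'équation du jerk j(t) = -6·sin(t), nous substituons t = 3.503322144313048 pour obtenir j = 2.12335398295394.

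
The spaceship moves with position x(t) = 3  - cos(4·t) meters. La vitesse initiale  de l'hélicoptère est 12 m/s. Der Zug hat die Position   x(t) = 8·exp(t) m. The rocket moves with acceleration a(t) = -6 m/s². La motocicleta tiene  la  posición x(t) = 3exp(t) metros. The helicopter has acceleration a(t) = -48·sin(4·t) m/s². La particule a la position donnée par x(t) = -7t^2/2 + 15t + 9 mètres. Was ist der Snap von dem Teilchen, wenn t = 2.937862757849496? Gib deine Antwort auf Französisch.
Pour résoudre ceci, nous devons prendre 4 dérivées de notre équation de la position x(t) = -7·t^2/2 + 15·t + 9. La dérivée de la position donne la vitesse: v(t) = 15 - 7·t. La dérivée de la vitesse donne l'accélération: a(t) = -7. En prenant d/dt de a(t), nous trouvons j(t) = 0. La dérivée du jerk donne le snap: s(t) = 0. Nous avons le snap s(t) = 0. En substituant t = 2.937862757849496: s(2.937862757849496) = 0.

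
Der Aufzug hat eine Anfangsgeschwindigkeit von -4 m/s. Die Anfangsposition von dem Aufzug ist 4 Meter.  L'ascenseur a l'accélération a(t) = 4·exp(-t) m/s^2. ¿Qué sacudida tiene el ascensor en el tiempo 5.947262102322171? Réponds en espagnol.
Partiendo de la aceleración a(t) = 4·exp(-t), tomamos 1 derivada. Derivando la aceleración, obtenemos la sacudida: j(t) = -4·exp(-t). De la ecuación de la sacudida j(t) = -4·exp(-t), sustituimos t = 5.947262102322171 para obtener j = -0.0104519392753262.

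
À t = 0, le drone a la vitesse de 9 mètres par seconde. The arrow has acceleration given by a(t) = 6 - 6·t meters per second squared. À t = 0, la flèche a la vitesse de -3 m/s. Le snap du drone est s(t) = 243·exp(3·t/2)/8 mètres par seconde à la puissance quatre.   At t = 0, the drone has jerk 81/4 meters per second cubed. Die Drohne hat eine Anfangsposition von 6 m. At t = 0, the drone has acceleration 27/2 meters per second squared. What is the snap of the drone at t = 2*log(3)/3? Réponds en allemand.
Mit s(t) = 243·exp(3·t/2)/8 und Einsetzen von t = 2*log(3)/3, finden wir s = 729/8.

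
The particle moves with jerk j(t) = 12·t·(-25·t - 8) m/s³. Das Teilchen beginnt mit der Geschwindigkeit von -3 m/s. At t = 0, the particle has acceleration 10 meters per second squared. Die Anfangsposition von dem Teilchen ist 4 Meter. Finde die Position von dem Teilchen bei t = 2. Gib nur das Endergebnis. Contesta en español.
x(2) = -206.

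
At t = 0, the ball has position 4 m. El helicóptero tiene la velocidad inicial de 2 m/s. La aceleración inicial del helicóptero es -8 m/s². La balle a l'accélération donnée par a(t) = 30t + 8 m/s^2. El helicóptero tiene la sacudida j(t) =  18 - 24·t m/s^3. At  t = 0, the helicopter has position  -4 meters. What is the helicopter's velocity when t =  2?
Starting from jerk j(t) = 18 - 24·t, we take 2 antiderivatives. Finding the antiderivative of j(t) and using a(0) = -8: a(t) = -12·t^2 + 18·t - 8. The antiderivative of acceleration, with v(0) = 2, gives velocity: v(t) = -4·t^3 + 9·t^2 - 8·t + 2. Using v(t) = -4·t^3 + 9·t^2 - 8·t + 2 and substituting t = 2, we find v = -10.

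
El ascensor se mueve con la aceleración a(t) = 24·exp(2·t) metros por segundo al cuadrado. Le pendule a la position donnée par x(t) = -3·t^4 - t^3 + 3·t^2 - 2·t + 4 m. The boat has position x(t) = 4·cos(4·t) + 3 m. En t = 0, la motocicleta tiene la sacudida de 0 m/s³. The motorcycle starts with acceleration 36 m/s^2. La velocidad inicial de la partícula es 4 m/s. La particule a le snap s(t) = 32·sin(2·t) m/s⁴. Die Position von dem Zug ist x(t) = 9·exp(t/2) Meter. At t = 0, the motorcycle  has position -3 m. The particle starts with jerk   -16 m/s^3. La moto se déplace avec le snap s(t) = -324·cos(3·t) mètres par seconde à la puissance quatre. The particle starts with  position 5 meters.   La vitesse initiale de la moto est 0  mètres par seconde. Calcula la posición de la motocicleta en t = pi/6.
Partiendo del snap s(t) = -324·cos(3·t), tomamos 4 integrales. La integral del snap, con j(0) = 0, da la sacudida: j(t) = -108·sin(3·t). Integrando la sacudida y usando la condición inicial a(0) = 36, obtenemos a(t) = 36·cos(3·t). Integrando la aceleración y usando la condición inicial v(0) = 0, obtenemos v(t) = 12·sin(3·t). Tomando ∫v(t)dt y aplicando x(0) = -3, encontramos x(t) = 1 - 4·cos(3·t). Tenemos la posición x(t) = 1 - 4·cos(3·t). Sustituyendo t = pi/6: x(pi/6) = 1.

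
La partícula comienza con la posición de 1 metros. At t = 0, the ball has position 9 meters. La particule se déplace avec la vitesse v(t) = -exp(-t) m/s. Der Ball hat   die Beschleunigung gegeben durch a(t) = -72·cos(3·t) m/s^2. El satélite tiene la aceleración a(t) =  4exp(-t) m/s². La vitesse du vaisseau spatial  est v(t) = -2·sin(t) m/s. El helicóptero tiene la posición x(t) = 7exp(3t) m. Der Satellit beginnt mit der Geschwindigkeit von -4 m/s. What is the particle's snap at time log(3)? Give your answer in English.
To solve this, we need to take 3 derivatives of our velocity equation v(t) = -exp(-t). Taking d/dt of v(t), we find a(t) = exp(-t). The derivative of acceleration gives jerk: j(t) = -exp(-t). Taking d/dt of j(t), we find s(t) = exp(-t). We have snap s(t) = exp(-t). Substituting t = log(3): s(log(3)) = 1/3.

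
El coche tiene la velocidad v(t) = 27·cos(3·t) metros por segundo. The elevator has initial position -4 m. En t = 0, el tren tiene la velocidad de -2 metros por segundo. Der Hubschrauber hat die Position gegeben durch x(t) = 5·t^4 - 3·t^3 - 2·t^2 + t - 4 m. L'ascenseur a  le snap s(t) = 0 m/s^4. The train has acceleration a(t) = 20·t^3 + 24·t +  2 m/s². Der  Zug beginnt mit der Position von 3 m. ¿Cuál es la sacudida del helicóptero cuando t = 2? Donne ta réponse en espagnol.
Para resolver esto, necesitamos tomar 3 derivadas de nuestra ecuación de la posición x(t) = 5·t^4 - 3·t^3 - 2·t^2 + t - 4. La derivada de la posición da la velocidad: v(t) = 20·t^3 - 9·t^2 - 4·t + 1. Derivando la velocidad, obtenemos la aceleración: a(t) = 60·t^2 - 18·t - 4. La derivada de la aceleración da la sacudida: j(t) = 120·t - 18. De la ecuación de la sacudida j(t) = 120·t - 18, sustituimos t = 2 para obtener j = 222.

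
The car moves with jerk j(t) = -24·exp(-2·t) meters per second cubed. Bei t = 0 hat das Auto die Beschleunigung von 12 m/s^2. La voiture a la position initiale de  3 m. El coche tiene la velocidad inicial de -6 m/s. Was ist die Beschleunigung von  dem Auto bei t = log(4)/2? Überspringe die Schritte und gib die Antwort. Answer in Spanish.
La aceleración en t = log(4)/2 es a = 3.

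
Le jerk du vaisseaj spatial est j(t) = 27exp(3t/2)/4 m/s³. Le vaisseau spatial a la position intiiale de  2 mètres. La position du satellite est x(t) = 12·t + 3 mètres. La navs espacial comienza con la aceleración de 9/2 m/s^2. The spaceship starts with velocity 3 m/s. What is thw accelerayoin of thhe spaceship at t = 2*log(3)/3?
Starting from jerk j(t) = 27·exp(3·t/2)/4, we take 1 integral. Finding the antiderivative of j(t) and using a(0) = 9/2: a(t) = 9·exp(3·t/2)/2. We have acceleration a(t) = 9·exp(3·t/2)/2. Substituting t = 2*log(3)/3: a(2*log(3)/3) = 27/2.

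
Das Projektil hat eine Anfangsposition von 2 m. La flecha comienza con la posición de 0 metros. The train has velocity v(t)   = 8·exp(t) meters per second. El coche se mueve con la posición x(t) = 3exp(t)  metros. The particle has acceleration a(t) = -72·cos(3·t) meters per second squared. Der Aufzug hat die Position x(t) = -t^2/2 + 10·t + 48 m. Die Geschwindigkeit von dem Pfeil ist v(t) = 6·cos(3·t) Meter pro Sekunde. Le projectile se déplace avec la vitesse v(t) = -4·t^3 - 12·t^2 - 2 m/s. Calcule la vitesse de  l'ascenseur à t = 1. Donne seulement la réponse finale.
À t = 1, v = 9.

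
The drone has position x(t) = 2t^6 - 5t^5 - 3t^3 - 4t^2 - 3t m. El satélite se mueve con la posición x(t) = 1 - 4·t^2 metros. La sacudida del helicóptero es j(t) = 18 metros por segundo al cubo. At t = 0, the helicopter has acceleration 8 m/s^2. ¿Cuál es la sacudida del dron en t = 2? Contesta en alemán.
Um dies zu lösen, müssen wir 3 Ableitungen unserer Gleichung für die Position x(t) = 2·t^6 - 5·t^5 - 3·t^3 - 4·t^2 - 3·t nehmen. Durch Ableiten von der Position erhalten wir die Geschwindigkeit: v(t) = 12·t^5 - 25·t^4 - 9·t^2 - 8·t - 3. Durch Ableiten von der Geschwindigkeit erhalten wir die Beschleunigung: a(t) = 60·t^4 - 100·t^3 - 18·t - 8. Mit d/dt von a(t) finden wir j(t) = 240·t^3 - 300·t^2 - 18. Wir haben den Ruck j(t) = 240·t^3 - 300·t^2 - 18. Durch Einsetzen von t = 2: j(2) = 702.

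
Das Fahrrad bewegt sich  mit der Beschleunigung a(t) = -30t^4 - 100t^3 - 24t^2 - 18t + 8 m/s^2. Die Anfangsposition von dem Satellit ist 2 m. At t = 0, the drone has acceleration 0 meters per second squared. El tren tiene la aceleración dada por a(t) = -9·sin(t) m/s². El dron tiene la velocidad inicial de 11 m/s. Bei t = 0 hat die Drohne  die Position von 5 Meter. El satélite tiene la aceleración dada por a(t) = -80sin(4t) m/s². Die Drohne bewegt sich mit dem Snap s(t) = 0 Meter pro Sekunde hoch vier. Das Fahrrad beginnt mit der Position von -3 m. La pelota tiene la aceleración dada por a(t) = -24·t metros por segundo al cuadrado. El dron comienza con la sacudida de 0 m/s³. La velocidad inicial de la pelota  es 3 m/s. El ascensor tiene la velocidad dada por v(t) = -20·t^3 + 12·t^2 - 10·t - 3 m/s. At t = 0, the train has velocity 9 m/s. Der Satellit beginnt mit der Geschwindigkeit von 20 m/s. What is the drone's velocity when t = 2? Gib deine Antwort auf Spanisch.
Para resolver esto, necesitamos tomar 3 integrales de nuestra ecuación del snap s(t) = 0. Tomando ∫s(t)dt y aplicando j(0) = 0, encontramos j(t) = 0. Integrando la sacudida y usando la condición inicial a(0) = 0, obtenemos a(t) = 0. La integral de la aceleración, con v(0) = 11, da la velocidad: v(t) = 11. De la ecuación de la velocidad v(t) = 11, sustituimos t = 2 para obtener v = 11.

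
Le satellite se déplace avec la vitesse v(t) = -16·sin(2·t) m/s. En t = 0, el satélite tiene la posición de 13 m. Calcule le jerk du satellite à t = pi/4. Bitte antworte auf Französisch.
Nous devons dériver notre équation de la vitesse v(t) = -16·sin(2·t) 2 fois. En prenant d/dt de v(t), nous trouvons a(t) = -32·cos(2·t). En prenant d/dt de a(t), nous trouvons j(t) = 64·sin(2·t). Nous avons le jerk j(t) = 64·sin(2·t). En substituant t = pi/4: j(pi/4) = 64.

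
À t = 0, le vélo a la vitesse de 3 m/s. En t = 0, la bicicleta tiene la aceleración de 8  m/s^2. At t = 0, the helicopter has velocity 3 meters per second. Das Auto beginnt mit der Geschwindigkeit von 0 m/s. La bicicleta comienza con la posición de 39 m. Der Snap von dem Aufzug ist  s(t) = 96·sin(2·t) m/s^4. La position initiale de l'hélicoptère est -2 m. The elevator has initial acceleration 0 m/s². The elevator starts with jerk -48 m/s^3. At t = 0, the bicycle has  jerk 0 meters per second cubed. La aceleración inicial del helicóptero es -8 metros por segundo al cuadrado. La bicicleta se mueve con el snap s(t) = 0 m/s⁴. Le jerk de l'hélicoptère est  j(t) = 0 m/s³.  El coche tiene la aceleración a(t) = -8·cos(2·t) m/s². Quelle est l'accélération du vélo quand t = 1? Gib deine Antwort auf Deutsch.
Ausgehend von dem Snap s(t) = 0, nehmen wir 2 Integrale. Das Integral von dem Snap ist der Ruck. Mit j(0) = 0 erhalten wir j(t) = 0. Durch Integration von dem Ruck und Verwendung der Anfangsbedingung a(0) = 8, erhalten wir a(t) = 8. Wir haben die Beschleunigung a(t) = 8. Durch Einsetzen von t = 1: a(1) = 8.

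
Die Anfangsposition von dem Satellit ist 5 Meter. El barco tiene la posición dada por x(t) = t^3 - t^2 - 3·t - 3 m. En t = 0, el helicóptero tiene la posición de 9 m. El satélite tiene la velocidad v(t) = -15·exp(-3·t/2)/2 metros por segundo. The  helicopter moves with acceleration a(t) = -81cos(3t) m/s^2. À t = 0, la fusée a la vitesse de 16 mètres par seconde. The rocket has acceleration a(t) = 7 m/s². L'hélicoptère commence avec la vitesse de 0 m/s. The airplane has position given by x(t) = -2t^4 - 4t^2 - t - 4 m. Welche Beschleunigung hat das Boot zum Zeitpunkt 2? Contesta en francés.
Nous devons dériver notre équation de la position x(t) = t^3 - t^2 - 3·t - 3 2 fois. La dérivée de la position donne la vitesse: v(t) = 3·t^2 - 2·t - 3. En prenant d/dt de v(t), nous trouvons a(t) = 6·t - 2. En utilisant a(t) = 6·t - 2 et en substituant t = 2, nous trouvons a = 10.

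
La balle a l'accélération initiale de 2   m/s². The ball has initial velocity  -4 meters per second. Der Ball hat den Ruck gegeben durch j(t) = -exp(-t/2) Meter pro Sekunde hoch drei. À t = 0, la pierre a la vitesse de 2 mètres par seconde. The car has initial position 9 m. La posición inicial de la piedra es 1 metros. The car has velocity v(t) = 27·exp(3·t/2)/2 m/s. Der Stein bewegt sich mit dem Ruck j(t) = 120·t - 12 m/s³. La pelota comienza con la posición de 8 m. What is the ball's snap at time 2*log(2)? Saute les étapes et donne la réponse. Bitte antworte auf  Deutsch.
s(2*log(2)) = 1/4.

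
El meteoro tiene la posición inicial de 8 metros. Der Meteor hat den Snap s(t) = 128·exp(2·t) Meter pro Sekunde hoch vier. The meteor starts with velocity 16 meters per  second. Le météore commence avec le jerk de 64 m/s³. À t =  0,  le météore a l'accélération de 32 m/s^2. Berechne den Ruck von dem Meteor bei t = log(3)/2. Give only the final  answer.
Die Antwort ist 192.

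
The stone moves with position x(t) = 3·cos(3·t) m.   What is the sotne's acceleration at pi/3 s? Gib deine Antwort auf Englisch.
To solve this, we need to take 2 derivatives of our position equation x(t) = 3·cos(3·t). Taking d/dt of x(t), we find v(t) = -9·sin(3·t). The derivative of velocity gives acceleration: a(t) = -27·cos(3·t). We have acceleration a(t) = -27·cos(3·t). Substituting t = pi/3: a(pi/3) = 27.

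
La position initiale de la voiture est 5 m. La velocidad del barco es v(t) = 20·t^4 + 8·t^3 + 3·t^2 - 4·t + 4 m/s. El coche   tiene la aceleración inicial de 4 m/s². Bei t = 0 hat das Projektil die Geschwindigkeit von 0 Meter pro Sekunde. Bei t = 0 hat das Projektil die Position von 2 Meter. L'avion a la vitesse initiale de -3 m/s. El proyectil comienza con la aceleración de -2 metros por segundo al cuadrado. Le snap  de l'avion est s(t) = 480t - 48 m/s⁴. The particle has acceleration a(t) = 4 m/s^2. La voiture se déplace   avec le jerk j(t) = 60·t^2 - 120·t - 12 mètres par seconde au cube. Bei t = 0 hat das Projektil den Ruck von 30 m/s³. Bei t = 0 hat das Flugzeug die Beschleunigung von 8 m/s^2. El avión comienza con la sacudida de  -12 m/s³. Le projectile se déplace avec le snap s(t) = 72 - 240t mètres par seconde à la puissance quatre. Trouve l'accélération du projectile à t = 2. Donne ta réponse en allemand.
Wir müssen das Integral unserer Gleichung für den Snap s(t) = 72 - 240·t 2-mal finden. Durch Integration von dem Snap und Verwendung der Anfangsbedingung j(0) = 30, erhalten wir j(t) = -120·t^2 + 72·t + 30. Durch Integration von dem Ruck und Verwendung der Anfangsbedingung a(0) = -2, erhalten wir a(t) = -40·t^3 + 36·t^2 + 30·t - 2. Aus der Gleichung für die Beschleunigung a(t) = -40·t^3 + 36·t^2 + 30·t - 2, setzen wir t = 2 ein und erhalten a = -118.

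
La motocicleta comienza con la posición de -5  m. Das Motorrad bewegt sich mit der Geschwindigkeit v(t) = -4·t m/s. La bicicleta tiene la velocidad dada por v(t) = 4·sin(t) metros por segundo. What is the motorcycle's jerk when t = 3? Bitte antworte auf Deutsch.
Wir müssen unsere Gleichung für die Geschwindigkeit v(t) = -4·t 2-mal ableiten. Durch Ableiten von der Geschwindigkeit erhalten wir die Beschleunigung: a(t) = -4. Mit d/dt von a(t) finden wir j(t) = 0. Wir haben den Ruck j(t) = 0. Durch Einsetzen von t = 3: j(3) = 0.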